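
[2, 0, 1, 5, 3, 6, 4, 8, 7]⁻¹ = [1, 2, 0, 4, 6, 3, 5, 8, 7]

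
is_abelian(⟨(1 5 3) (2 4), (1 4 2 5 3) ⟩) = no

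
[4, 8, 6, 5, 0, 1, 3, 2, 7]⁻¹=[4, 5, 7, 6, 0, 3, 2, 8, 1]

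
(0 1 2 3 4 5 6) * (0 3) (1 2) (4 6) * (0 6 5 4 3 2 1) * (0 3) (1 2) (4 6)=(0 2 4 6 1 3 5) 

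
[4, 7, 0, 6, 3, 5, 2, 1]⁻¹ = [2, 7, 6, 4, 0, 5, 3, 1]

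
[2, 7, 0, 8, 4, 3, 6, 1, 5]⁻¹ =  [2, 7, 0, 5, 4, 8, 6, 1, 3]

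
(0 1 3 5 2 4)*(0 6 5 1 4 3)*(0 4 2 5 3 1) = (0 2 1 4 6 3)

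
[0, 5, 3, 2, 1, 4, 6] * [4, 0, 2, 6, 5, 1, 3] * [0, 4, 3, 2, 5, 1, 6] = [5, 4, 6, 3, 0, 1, 2]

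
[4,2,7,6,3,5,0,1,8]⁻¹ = [6,7,1,4,0,5,3,2,8]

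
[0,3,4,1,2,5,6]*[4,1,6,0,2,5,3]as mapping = [0→4,1→0,2→2,3→1,4→6,5→5,6→3]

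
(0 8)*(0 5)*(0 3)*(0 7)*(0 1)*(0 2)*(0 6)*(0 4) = (0 8 5 3 7 1 2 6 4)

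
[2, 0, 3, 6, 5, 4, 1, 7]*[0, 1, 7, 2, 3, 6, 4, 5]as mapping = [0→7, 1→0, 2→2, 3→4, 4→6, 5→3, 6→1, 7→5]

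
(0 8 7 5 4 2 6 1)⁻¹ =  (0 1 6 2 4 5 7 8)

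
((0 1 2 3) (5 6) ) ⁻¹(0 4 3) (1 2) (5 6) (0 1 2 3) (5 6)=(0 1 4) (2 3) (5 6) 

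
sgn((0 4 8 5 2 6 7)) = 1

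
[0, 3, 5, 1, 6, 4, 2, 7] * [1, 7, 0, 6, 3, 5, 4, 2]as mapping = [0→1, 1→6, 2→5, 3→7, 4→4, 5→3, 6→0, 7→2]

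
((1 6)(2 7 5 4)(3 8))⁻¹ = (1 6)(2 4 5 7)(3 8)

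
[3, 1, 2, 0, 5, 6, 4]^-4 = [0, 1, 2, 3, 6, 4, 5]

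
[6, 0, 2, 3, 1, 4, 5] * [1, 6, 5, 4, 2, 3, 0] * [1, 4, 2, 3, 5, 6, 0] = [1, 4, 6, 5, 0, 2, 3]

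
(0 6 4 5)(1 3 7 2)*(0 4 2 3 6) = (1 6 2)(3 7)(4 5)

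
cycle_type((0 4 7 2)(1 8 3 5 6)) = 4.5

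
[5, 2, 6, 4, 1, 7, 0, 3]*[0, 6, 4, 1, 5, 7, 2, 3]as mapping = [0→7, 1→4, 2→2, 3→5, 4→6, 5→3, 6→0, 7→1]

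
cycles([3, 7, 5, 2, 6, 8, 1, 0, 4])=(0 3 2 5 8 4 6 1 7)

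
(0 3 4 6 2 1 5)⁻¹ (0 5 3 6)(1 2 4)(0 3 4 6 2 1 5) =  (0 4 2 3)(1 6 5)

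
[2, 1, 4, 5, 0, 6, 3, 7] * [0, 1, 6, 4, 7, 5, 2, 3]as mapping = [0→6, 1→1, 2→7, 3→5, 4→0, 5→2, 6→4, 7→3]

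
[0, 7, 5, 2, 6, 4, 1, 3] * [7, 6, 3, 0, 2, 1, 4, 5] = [7, 5, 1, 3, 4, 2, 6, 0]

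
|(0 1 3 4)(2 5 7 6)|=4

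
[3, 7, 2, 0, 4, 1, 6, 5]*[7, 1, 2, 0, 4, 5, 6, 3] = [0, 3, 2, 7, 4, 1, 6, 5]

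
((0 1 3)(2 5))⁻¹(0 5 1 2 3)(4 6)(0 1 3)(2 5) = (0 1 2 3 5)(4 6)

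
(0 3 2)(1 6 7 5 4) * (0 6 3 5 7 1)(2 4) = (0 5 2 6 1 3 4)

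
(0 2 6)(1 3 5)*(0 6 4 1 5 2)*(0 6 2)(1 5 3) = (0 6 2 4 5 3)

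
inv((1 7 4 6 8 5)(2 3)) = (1 5 8 6 4 7)(2 3)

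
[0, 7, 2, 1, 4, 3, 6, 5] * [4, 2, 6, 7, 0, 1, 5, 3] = [4, 3, 6, 2, 0, 7, 5, 1] 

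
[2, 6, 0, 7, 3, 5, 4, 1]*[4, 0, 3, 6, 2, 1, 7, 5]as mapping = [0→3, 1→7, 2→4, 3→5, 4→6, 5→1, 6→2, 7→0]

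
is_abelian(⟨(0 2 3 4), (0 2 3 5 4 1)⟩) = no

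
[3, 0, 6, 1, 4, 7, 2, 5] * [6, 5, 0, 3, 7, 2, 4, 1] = [3, 6, 4, 5, 7, 1, 0, 2]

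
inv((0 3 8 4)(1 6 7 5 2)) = (0 4 8 3)(1 2 5 7 6)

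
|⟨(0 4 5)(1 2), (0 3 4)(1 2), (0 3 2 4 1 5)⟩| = 720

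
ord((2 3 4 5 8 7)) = 6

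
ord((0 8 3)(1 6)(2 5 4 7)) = 12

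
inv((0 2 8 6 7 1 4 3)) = (0 3 4 1 7 6 8 2)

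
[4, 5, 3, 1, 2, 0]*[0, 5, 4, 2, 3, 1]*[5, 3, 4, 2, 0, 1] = [2, 3, 4, 1, 0, 5]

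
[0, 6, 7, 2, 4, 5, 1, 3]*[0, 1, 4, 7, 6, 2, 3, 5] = [0, 3, 5, 4, 6, 2, 1, 7]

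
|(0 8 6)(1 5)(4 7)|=6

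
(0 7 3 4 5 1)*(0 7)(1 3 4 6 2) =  (1 7 4 5 3 6 2)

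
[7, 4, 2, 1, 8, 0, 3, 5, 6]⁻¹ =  [5, 3, 2, 6, 1, 7, 8, 0, 4]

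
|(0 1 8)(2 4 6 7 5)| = 15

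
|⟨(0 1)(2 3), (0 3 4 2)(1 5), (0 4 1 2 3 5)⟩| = 720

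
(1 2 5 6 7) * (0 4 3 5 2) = (0 4 3 5 6 7 1)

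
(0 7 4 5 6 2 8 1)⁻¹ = (0 1 8 2 6 5 4 7)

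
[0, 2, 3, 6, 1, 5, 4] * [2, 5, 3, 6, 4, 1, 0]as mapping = [0→2, 1→3, 2→6, 3→0, 4→5, 5→1, 6→4]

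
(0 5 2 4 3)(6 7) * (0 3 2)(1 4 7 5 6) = (0 6 5)(1 4 2 7)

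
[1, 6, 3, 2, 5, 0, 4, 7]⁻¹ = [5, 0, 3, 2, 6, 4, 1, 7]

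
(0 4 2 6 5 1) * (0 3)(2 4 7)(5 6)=(0 7 2 5 1 3)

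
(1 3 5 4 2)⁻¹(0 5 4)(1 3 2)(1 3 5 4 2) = (0 4 2)(1 3 5)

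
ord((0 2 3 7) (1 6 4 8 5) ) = 20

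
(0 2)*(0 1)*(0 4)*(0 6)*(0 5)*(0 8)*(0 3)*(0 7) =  (0 2 1 4 6 5 8 3 7)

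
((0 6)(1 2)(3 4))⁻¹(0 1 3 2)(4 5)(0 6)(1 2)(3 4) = (1 6 2 4)(3 5)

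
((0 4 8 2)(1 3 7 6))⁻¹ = (0 2 8 4)(1 6 7 3)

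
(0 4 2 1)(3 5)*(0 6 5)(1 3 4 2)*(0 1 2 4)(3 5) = (0 4 2 5)(1 6 3)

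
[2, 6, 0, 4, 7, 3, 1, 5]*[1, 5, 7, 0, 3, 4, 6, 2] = [7, 6, 1, 3, 2, 0, 5, 4]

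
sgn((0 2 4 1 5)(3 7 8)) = 1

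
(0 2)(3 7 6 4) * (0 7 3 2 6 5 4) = (0 6)(2 7 5 4)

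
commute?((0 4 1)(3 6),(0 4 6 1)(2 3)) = no:(0 4 1)(3 6)*(0 4 6 1)(2 3) = (0 6 2 3 1 4),(0 4 6 1)(2 3)*(0 4 1)(3 6) = (0 1 4 3 2 6)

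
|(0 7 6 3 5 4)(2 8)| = 6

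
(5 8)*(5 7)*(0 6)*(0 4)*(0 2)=(0 6 4 2)(5 8 7)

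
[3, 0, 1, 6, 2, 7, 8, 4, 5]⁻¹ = [1, 2, 4, 0, 7, 8, 3, 5, 6]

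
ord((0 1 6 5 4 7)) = 6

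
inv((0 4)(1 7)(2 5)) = (0 4)(1 7)(2 5)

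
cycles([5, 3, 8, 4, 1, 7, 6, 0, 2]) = (0 5 7)(1 3 4)(2 8)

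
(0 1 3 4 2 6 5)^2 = (0 3 2 5 1 4 6)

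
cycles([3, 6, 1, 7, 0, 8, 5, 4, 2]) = (0 3 7 4)(1 6 5 8 2)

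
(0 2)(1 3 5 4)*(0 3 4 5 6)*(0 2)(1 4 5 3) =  (1 5 3 6 2)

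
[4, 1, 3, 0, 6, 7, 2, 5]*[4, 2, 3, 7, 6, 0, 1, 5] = [6, 2, 7, 4, 1, 5, 3, 0]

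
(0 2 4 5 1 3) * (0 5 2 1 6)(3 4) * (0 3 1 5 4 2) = (0 5 6 3 4)(1 2)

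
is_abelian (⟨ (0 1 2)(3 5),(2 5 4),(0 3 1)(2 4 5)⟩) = no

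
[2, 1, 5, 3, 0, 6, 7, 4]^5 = [4, 1, 0, 3, 7, 2, 5, 6]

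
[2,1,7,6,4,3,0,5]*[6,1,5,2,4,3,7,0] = [5,1,0,7,4,2,6,3]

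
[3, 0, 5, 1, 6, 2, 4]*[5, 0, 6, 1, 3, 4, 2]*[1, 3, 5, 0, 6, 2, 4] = [3, 2, 6, 1, 5, 4, 0]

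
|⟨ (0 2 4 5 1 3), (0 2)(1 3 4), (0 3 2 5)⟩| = 720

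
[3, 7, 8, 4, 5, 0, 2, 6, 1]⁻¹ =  [5, 8, 6, 0, 3, 4, 7, 1, 2]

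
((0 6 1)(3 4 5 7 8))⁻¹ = (0 1 6)(3 8 7 5 4)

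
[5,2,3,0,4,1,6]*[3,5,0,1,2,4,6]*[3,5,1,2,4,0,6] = [4,3,5,2,1,0,6]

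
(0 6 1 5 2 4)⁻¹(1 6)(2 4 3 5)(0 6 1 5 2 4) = (0 3 2 4)(1 5)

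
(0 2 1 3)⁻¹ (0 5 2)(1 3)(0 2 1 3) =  (0 3)(1 2 5)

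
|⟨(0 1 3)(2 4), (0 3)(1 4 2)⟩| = 120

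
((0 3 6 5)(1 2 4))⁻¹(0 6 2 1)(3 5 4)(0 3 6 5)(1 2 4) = (0 1 6)(2 3 5 4)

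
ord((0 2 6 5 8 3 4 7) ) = 8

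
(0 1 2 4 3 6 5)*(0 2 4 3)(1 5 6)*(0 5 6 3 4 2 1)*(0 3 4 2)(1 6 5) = (0 5 6 4 1)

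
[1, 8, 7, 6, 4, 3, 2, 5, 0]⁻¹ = [8, 0, 6, 5, 4, 7, 3, 2, 1]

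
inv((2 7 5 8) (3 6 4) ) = (2 8 5 7) (3 4 6) 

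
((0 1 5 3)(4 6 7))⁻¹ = (0 3 5 1)(4 7 6)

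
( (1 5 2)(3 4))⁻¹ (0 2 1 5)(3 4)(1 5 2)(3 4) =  (0 1 5 2)(3 4)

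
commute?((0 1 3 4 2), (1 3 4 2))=no:(0 1 3 4 2) * (1 3 4 2)=(0 3 2)(1 4), (1 3 4 2) * (0 1 3 4 2)=(0 1 4)(2 3)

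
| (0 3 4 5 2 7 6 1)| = 8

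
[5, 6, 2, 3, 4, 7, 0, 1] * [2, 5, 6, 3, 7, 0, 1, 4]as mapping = [0→0, 1→1, 2→6, 3→3, 4→7, 5→4, 6→2, 7→5]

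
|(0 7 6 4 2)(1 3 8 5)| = 20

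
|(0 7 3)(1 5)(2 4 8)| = 6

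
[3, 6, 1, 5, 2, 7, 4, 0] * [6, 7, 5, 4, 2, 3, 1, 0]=[4, 1, 7, 3, 5, 0, 2, 6]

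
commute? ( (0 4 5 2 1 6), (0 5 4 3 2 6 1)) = no: (0 4 5 2 1 6)*(0 5 4 3 2 6 1) = (0 3 2)(5 6), (0 5 4 3 2 6 1)*(0 4 5 2 1 6) = (0 2)(1 4 3)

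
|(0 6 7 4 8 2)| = 6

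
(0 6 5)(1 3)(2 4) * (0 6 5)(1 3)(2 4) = (0 5 6)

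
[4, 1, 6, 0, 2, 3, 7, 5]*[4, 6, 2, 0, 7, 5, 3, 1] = [7, 6, 3, 4, 2, 0, 1, 5] 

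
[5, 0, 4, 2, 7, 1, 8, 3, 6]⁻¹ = [1, 5, 3, 7, 2, 0, 8, 4, 6]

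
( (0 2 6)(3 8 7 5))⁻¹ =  (0 6 2)(3 5 7 8)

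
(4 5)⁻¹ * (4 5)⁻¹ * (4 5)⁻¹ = (4 5)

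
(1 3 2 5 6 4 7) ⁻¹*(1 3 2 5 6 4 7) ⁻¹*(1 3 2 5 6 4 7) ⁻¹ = (1 6 3 4 2 7 5) 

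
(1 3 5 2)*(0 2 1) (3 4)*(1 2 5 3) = (0 5 2) (1 4) 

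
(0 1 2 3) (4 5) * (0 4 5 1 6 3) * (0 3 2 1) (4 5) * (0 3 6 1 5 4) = (0 1 5) (2 6) (3 4) 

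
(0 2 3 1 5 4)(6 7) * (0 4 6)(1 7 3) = (0 2 1 5 6 3 7)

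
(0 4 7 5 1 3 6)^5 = (0 3 5 4 6 1 7)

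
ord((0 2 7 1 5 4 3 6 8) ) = 9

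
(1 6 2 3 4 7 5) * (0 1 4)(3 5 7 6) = (0 1 3)(2 5 4 6)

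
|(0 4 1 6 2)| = 5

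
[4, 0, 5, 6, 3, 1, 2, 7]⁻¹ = [1, 5, 6, 4, 0, 2, 3, 7]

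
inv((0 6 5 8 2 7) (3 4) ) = (0 7 2 8 5 6) (3 4) 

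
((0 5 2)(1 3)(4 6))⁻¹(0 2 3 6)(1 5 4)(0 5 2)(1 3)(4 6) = (0 1 4 5)(2 6 3)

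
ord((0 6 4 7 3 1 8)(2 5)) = 14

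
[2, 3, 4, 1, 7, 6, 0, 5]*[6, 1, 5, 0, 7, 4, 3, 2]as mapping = [0→5, 1→0, 2→7, 3→1, 4→2, 5→3, 6→6, 7→4]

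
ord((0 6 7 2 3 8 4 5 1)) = 9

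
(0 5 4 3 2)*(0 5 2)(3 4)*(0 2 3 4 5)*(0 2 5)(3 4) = (0 4)(3 5)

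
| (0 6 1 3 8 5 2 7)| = 8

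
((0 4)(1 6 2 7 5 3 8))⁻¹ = (0 4)(1 8 3 5 7 2 6)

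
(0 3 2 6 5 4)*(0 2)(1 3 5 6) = (0 5 4 2 1 3)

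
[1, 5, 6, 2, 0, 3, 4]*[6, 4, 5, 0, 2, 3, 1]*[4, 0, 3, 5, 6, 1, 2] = [6, 5, 0, 1, 2, 4, 3] 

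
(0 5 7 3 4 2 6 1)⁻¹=(0 1 6 2 4 3 7 5)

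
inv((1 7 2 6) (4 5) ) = (1 6 2 7) (4 5) 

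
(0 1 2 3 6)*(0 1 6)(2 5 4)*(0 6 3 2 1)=(0 3 6)(1 5 4)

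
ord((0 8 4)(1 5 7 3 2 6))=6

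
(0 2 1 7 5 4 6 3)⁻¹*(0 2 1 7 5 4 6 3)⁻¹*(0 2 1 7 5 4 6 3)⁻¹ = (0 4 1 3 5 2 6 7)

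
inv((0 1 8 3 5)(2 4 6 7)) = (0 5 3 8 1)(2 7 6 4)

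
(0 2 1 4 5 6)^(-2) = (0 5 1)(2 6 4)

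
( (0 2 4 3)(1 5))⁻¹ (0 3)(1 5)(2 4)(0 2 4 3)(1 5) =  (0 2)(1 5)(3 4)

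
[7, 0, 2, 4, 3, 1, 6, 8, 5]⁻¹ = [1, 5, 2, 4, 3, 8, 6, 0, 7]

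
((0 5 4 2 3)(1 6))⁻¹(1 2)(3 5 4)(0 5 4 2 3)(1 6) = (0 4 2)(3 6)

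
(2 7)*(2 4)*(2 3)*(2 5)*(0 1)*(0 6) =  (0 1 6)(2 7 4 3 5)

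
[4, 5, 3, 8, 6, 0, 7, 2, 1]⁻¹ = [5, 8, 7, 2, 0, 1, 4, 6, 3]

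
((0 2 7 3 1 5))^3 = (0 3)(1 2)(5 7)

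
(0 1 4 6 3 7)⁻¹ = (0 7 3 6 4 1)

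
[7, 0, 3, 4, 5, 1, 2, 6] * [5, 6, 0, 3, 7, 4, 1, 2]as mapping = [0→2, 1→5, 2→3, 3→7, 4→4, 5→6, 6→0, 7→1]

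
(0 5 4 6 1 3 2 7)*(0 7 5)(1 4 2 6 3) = (2 5)(3 6 4)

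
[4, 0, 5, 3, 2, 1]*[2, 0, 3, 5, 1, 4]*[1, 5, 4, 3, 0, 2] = [5, 4, 0, 2, 3, 1]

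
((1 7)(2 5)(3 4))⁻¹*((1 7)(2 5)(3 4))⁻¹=()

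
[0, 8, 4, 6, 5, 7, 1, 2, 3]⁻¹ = [0, 6, 7, 8, 2, 4, 3, 5, 1]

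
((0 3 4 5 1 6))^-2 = (0 1 4)(3 6 5)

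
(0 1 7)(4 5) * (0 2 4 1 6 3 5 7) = (0 6 3 5 1)(2 4 7)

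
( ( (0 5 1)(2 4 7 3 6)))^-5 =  (0 5 1)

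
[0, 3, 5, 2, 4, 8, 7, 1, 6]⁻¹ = [0, 7, 3, 1, 4, 2, 8, 6, 5]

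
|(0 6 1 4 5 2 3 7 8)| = 9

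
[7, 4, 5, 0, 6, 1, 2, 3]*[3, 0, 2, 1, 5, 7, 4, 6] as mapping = [0→6, 1→5, 2→7, 3→3, 4→4, 5→0, 6→2, 7→1] 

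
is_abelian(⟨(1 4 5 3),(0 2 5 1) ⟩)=no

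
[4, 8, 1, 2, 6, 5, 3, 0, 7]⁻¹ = [7, 2, 3, 6, 0, 5, 4, 8, 1]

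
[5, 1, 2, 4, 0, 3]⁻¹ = [4, 1, 2, 5, 3, 0]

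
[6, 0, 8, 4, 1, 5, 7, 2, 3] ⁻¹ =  [1, 4, 7, 8, 3, 5, 0, 6, 2] 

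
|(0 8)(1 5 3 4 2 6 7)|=14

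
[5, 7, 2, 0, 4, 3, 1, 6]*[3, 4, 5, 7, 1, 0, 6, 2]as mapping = [0→0, 1→2, 2→5, 3→3, 4→1, 5→7, 6→4, 7→6]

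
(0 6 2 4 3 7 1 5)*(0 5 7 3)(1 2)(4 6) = (0 4)(1 7 2 6)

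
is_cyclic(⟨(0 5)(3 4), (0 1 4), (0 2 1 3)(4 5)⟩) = no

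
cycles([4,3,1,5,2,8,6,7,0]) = (0 4 2 1 3 5 8)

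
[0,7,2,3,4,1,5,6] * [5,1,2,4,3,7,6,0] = [5,0,2,4,3,1,7,6]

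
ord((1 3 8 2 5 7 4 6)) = 8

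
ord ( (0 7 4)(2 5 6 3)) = 12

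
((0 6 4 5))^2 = (0 4)(5 6)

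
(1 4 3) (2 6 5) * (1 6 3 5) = (1 4 5 2 3 6) 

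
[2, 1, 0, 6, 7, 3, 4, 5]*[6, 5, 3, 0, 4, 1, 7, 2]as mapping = [0→3, 1→5, 2→6, 3→7, 4→2, 5→0, 6→4, 7→1]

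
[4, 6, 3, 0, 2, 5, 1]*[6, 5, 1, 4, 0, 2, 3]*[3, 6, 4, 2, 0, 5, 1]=[3, 2, 0, 1, 6, 4, 5]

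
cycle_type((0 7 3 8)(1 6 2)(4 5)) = 2.3.4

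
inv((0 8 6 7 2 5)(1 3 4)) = (0 5 2 7 6 8)(1 4 3)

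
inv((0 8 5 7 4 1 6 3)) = (0 3 6 1 4 7 5 8)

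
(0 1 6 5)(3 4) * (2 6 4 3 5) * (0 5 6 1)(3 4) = (1 3 4 6 2)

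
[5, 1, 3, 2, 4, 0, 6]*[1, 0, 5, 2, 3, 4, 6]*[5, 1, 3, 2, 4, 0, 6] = [4, 5, 3, 0, 2, 1, 6]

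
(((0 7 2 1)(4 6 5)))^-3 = (0 7 2 1)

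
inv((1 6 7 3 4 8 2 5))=(1 5 2 8 4 3 7 6)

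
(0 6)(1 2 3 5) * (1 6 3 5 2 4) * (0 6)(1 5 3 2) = (0 2 3 1 4 5)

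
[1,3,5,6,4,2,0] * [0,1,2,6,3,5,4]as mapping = [0→1,1→6,2→5,3→4,4→3,5→2,6→0]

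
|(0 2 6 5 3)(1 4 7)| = 15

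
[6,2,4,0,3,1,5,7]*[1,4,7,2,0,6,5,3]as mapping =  [0→5,1→7,2→0,3→1,4→2,5→4,6→6,7→3]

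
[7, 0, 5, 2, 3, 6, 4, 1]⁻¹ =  [1, 7, 3, 4, 6, 2, 5, 0]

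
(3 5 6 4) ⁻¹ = (3 4 6 5) 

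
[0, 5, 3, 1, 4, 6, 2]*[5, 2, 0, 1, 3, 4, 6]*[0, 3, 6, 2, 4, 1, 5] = [1, 4, 3, 6, 2, 5, 0]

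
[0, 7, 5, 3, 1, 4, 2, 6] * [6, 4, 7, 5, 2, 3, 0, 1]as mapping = [0→6, 1→1, 2→3, 3→5, 4→4, 5→2, 6→7, 7→0]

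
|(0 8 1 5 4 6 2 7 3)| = 9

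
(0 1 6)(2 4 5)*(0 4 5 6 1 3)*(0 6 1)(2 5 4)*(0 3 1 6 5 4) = (0 1 3 5 4 6 2)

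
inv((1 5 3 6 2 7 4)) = (1 4 7 2 6 3 5)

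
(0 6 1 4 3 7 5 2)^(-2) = (0 5 3 1)(2 7 4 6)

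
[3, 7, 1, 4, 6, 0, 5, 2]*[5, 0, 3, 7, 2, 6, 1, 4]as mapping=[0→7, 1→4, 2→0, 3→2, 4→1, 5→5, 6→6, 7→3]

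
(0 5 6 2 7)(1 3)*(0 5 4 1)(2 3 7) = (0 4 1 7 5 6 3)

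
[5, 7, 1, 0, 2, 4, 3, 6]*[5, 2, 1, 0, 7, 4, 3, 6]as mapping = [0→4, 1→6, 2→2, 3→5, 4→1, 5→7, 6→0, 7→3]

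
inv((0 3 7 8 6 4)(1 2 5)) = (0 4 6 8 7 3)(1 5 2)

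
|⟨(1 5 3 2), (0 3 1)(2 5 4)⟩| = 120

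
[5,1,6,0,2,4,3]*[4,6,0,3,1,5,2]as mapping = [0→5,1→6,2→2,3→4,4→0,5→1,6→3]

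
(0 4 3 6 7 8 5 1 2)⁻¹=(0 2 1 5 8 7 6 3 4)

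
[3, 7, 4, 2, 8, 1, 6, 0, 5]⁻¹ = [7, 5, 3, 0, 2, 8, 6, 1, 4]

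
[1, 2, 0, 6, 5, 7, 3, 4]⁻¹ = [2, 0, 1, 6, 7, 4, 3, 5]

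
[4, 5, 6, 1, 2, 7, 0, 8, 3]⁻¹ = [6, 3, 4, 8, 0, 1, 2, 5, 7]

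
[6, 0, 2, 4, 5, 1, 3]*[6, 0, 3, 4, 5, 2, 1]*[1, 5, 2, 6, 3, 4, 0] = [5, 0, 6, 4, 2, 1, 3]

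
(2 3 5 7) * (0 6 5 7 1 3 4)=(0 6 5 1 3 7 2 4)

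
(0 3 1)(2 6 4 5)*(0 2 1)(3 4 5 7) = (0 4 7 3)(1 2 6 5)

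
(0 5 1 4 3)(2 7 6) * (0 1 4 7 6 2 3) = (0 5 4)(1 7 2 6 3)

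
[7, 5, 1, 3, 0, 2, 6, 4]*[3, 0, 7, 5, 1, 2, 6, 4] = [4, 2, 0, 5, 3, 7, 6, 1]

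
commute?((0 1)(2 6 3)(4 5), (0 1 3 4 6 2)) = no:(0 1)(2 6 3)(4 5) * (0 1 3 4 6 2) = (0 3)(4 5 6), (0 1 3 4 6 2) * (0 1)(2 6 3)(4 5) = (1 2)(3 5 4)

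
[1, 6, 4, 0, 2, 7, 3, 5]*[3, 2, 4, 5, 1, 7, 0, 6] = [2, 0, 1, 3, 4, 6, 5, 7]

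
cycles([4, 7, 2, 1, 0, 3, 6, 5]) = (0 4)(1 7 5 3)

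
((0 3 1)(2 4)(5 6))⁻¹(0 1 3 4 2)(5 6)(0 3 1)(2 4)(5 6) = (0 1 2 4 3)(5 6)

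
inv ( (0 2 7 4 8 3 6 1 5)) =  (0 5 1 6 3 8 4 7 2)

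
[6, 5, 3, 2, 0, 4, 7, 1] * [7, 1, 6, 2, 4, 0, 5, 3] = [5, 0, 2, 6, 7, 4, 3, 1]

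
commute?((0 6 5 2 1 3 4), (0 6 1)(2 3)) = no:(0 6 5 2 1 3 4) * (0 6 1)(2 3) = (0 1 2)(3 4 6 5), (0 6 1)(2 3) * (0 6 5 2 1 3 4) = (0 5 2 4)(1 6 3)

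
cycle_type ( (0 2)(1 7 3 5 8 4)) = 2.6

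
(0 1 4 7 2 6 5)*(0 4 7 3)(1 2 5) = (0 2 6 1 7 5 4 3)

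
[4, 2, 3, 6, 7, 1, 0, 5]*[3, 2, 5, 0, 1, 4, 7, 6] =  [1, 5, 0, 7, 6, 2, 3, 4]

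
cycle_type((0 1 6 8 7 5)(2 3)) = 2.6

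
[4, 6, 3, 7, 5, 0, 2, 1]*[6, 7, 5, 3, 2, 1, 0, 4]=[2, 0, 3, 4, 1, 6, 5, 7]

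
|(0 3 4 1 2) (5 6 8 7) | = 20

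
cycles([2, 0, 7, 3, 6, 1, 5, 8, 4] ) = (0 2 7 8 4 6 5 1)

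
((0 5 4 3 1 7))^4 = (0 1 4)(3 5 7)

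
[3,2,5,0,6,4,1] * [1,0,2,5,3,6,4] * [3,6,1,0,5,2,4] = [2,1,4,6,5,0,3]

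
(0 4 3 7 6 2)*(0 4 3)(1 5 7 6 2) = (0 3 6 1 5 7 2 4)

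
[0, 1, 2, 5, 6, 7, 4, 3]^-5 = [0, 1, 2, 5, 6, 7, 4, 3]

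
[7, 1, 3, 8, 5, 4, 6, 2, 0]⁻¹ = [8, 1, 7, 2, 5, 4, 6, 0, 3]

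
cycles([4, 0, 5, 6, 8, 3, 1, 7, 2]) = (0 4 8 2 5 3 6 1)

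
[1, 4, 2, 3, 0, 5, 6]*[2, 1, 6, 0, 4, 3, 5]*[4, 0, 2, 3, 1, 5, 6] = [0, 1, 6, 4, 2, 3, 5]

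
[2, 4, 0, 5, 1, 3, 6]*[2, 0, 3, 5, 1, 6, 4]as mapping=[0→3, 1→1, 2→2, 3→6, 4→0, 5→5, 6→4]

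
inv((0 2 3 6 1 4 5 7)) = (0 7 5 4 1 6 3 2)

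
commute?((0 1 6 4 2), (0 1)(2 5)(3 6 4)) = no:(0 1 6 4 2)*(0 1)(2 5)(3 6 4) = (1 4 5 2)(3 6), (0 1)(2 5)(3 6 4)*(0 1 6 4 2) = (0 6 2 5)(3 4)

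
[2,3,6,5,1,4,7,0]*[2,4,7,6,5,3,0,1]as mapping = [0→7,1→6,2→0,3→3,4→4,5→5,6→1,7→2]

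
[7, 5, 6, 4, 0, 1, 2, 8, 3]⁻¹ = [4, 5, 6, 8, 3, 1, 2, 0, 7]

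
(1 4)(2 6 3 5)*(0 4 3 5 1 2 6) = (0 4 2)(1 3)(5 6)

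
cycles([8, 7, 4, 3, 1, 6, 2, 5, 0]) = (0 8)(1 7 5 6 2 4)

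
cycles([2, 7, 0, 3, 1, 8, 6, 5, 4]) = (0 2)(1 7 5 8 4)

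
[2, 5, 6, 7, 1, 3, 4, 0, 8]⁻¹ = [7, 4, 0, 5, 6, 1, 2, 3, 8]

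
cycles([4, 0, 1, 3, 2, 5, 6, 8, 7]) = (0 4 2 1)(7 8)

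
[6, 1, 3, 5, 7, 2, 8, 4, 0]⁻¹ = [8, 1, 5, 2, 7, 3, 0, 4, 6]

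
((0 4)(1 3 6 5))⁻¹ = (0 4)(1 5 6 3)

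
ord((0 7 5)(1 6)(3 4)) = 6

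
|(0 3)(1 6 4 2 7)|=10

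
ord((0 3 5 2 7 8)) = 6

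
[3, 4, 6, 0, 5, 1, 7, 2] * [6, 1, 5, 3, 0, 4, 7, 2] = [3, 0, 7, 6, 4, 1, 2, 5]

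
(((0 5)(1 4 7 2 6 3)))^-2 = (1 6 7)(2 4 3)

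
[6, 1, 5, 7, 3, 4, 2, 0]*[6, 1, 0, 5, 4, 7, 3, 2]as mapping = [0→3, 1→1, 2→7, 3→2, 4→5, 5→4, 6→0, 7→6]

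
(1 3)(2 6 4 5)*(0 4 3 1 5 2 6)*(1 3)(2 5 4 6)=(0 6 1 3 4 5 2)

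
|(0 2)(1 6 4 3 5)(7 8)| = 10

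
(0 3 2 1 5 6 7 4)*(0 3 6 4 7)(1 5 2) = (0 6)(1 2 5 4 3)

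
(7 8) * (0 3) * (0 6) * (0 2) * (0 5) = (0 3 6 2 5)(7 8)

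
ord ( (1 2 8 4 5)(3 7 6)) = 15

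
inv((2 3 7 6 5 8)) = (2 8 5 6 7 3)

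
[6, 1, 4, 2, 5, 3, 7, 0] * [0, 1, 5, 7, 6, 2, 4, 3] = [4, 1, 6, 5, 2, 7, 3, 0]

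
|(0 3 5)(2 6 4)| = 3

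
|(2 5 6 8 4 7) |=6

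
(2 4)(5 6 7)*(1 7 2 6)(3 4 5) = (1 7 3 4 6 2 5)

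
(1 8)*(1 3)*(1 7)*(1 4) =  (1 8 3 7 4)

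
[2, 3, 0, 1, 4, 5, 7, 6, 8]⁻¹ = [2, 3, 0, 1, 4, 5, 7, 6, 8]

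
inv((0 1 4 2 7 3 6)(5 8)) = (0 6 3 7 2 4 1)(5 8)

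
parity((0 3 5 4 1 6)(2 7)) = even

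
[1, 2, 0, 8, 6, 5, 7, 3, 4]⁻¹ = [2, 0, 1, 7, 8, 5, 4, 6, 3]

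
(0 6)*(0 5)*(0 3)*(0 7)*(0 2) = (0 6 5 3 7 2)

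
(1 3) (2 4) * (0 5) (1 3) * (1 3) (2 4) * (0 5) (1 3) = () 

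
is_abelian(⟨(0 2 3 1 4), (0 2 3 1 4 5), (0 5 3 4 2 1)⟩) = no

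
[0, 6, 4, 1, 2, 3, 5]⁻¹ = [0, 3, 4, 5, 2, 6, 1]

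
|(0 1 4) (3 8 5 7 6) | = 15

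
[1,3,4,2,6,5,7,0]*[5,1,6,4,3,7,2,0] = [1,4,3,6,2,7,0,5]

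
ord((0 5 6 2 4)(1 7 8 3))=20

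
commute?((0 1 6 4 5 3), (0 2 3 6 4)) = no:(0 1 6 4 5 3)*(0 2 3 6 4) = (0 1 4 5 6)(2 3), (0 2 3 6 4)*(0 1 6 4 5 3) = (0 2)(1 6 5 3 4)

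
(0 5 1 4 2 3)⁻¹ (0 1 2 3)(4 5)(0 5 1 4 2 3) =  (0 5 4 3)(1 2)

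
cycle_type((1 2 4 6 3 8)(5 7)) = 2.6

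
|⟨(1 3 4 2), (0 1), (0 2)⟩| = 120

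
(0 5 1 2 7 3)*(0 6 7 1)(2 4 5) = (0 2 1 4 5)(3 6 7)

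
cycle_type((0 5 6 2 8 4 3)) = 7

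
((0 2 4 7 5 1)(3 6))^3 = (0 7)(1 4)(2 5)(3 6)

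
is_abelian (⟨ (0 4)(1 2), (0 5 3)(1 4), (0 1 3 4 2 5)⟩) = no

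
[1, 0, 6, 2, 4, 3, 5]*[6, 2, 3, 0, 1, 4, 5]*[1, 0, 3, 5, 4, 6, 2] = [3, 2, 6, 5, 0, 1, 4]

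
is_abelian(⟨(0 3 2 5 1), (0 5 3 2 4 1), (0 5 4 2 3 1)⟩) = no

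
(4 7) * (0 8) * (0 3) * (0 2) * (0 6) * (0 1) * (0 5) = (0 8 3 2 6 1 5)(4 7)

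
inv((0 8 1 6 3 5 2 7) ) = (0 7 2 5 3 6 1 8) 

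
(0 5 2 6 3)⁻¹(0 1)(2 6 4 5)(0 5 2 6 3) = (1 5)(2 6 3 4)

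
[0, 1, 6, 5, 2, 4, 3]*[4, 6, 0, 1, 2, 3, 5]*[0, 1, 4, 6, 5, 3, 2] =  [5, 2, 3, 6, 0, 4, 1]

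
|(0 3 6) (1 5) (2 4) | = 6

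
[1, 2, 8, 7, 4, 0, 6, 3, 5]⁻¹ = [5, 0, 1, 7, 4, 8, 6, 3, 2]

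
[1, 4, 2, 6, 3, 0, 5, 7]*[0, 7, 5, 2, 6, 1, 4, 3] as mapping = [0→7, 1→6, 2→5, 3→4, 4→2, 5→0, 6→1, 7→3] 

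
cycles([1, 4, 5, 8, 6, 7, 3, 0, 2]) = (0 1 4 6 3 8 2 5 7)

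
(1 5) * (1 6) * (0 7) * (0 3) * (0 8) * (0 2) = (0 7 3 8 2)(1 5 6)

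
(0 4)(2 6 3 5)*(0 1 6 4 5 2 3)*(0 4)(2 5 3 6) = (0 3 5 6 4 1 2)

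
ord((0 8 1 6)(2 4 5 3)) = 4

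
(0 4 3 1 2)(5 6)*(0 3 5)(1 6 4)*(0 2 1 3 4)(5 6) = (0 3 5)(2 4 6)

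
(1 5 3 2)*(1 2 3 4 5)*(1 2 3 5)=(1 2 3 5 4)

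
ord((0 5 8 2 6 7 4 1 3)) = 9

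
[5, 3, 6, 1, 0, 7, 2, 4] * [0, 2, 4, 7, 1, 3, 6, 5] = [3, 7, 6, 2, 0, 5, 4, 1]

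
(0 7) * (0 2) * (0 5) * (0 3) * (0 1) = (0 7 2 5 3 1)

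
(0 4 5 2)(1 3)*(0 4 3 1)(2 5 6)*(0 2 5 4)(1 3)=(0 1 3 2)(4 6 5)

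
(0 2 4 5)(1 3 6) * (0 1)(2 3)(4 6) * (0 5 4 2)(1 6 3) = (0 1)(2 3)(5 6)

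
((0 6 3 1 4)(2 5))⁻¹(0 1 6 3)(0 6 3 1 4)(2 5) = (1 6 4 3)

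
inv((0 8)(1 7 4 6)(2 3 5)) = (0 8)(1 6 4 7)(2 5 3)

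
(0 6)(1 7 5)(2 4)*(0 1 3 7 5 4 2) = (0 6 1 5 3 7 4)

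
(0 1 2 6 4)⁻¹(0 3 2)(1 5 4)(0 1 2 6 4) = (0 2 5)(1 3 6)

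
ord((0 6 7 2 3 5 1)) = 7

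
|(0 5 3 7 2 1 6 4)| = 8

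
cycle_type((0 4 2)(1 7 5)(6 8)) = 2.3^2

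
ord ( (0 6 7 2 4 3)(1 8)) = 6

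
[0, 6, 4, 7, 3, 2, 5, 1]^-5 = [0, 5, 3, 1, 7, 4, 2, 6]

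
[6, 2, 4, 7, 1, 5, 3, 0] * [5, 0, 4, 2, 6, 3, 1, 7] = [1, 4, 6, 7, 0, 3, 2, 5]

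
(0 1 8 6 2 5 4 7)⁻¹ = (0 7 4 5 2 6 8 1)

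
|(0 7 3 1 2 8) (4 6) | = 6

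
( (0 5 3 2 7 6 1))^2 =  (0 3 7 1 5 2 6)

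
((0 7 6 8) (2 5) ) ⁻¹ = (0 8 6 7) (2 5) 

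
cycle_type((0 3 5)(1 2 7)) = 3^2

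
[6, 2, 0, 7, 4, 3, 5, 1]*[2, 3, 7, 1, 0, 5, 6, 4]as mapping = [0→6, 1→7, 2→2, 3→4, 4→0, 5→1, 6→5, 7→3]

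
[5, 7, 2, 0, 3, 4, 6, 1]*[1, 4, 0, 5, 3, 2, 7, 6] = [2, 6, 0, 1, 5, 3, 7, 4]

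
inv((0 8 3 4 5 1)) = (0 1 5 4 3 8)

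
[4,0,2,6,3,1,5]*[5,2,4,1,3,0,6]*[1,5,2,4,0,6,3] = [4,6,0,3,5,2,1]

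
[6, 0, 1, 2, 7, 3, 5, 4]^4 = [2, 3, 5, 6, 4, 0, 1, 7]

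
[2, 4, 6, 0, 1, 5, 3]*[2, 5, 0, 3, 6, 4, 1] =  [0, 6, 1, 2, 5, 4, 3]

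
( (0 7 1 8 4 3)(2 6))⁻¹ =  (0 3 4 8 1 7)(2 6)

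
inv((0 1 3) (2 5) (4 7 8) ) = (0 3 1) (2 5) (4 8 7) 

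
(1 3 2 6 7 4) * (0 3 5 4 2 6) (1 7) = (0 3 6 1 5 4 7 2) 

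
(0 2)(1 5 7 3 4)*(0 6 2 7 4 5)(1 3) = (0 7 1)(2 6)(3 5 4)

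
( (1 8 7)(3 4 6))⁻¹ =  (1 7 8)(3 6 4)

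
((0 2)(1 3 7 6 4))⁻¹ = (0 2)(1 4 6 7 3)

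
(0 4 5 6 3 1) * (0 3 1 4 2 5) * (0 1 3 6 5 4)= (0 2 4 1 6 3)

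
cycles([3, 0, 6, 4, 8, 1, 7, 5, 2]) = (0 3 4 8 2 6 7 5 1)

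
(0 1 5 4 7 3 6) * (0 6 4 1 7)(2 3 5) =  (0 7 5 1 2 3 4)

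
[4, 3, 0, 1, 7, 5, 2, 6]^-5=[0, 3, 2, 1, 4, 5, 6, 7]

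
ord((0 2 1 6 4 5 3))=7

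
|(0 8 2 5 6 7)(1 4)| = 6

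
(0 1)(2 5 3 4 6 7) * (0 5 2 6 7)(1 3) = (0 3 4 7 6)(1 5)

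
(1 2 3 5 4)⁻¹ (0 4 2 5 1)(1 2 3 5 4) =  (0 1 3 4 2)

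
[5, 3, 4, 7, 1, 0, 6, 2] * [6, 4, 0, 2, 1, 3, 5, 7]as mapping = [0→3, 1→2, 2→1, 3→7, 4→4, 5→6, 6→5, 7→0]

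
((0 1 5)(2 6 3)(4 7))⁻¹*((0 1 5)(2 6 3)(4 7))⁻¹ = (0 1 5)(2 6 3)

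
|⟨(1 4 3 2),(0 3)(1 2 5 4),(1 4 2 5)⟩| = 720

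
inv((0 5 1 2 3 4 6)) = (0 6 4 3 2 1 5)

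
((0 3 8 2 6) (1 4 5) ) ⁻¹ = (0 6 2 8 3) (1 5 4) 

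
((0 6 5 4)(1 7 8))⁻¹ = (0 4 5 6)(1 8 7)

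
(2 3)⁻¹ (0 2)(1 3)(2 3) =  (0 3)(1 2)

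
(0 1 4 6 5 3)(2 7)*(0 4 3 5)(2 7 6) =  (0 1 3 4 2 6)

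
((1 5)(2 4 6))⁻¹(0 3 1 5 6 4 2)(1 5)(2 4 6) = (0 3 5 1 2 6 4)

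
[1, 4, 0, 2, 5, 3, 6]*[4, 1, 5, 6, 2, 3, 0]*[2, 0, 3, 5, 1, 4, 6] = [0, 3, 1, 4, 5, 6, 2]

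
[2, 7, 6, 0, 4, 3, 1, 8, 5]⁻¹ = [3, 6, 0, 5, 4, 8, 2, 1, 7]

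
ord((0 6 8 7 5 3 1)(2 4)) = 14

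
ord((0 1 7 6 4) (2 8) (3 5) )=10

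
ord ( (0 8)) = 2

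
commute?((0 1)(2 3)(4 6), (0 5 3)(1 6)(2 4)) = no:(0 1)(2 3)(4 6) * (0 5 3)(1 6)(2 4) = (0 6 2)(1 5 3 4), (0 5 3)(1 6)(2 4) * (0 1)(2 3)(4 6) = (0 5 2 6)(1 4 3)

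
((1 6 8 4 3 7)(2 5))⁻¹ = (1 7 3 4 8 6)(2 5)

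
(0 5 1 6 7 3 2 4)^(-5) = (0 6 2 5 7 4 1 3)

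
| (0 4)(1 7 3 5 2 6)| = 6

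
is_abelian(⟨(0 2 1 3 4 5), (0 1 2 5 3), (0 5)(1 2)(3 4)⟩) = no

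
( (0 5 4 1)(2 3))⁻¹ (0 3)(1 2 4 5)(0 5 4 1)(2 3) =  (0 3 1 4)(2 5)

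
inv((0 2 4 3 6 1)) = (0 1 6 3 4 2)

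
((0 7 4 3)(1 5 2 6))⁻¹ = (0 3 4 7)(1 6 2 5)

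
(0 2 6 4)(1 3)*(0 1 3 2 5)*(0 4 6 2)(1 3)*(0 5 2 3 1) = (0 2 3)(1 5 4)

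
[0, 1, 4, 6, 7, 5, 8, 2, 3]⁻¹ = [0, 1, 7, 8, 2, 5, 3, 4, 6]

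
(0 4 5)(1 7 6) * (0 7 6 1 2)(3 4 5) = (0 5 7 1 6 2)(3 4)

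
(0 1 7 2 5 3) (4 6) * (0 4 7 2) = (0 1 2 5 3 4 6 7) 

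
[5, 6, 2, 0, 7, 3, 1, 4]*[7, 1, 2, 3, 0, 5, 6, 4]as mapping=[0→5, 1→6, 2→2, 3→7, 4→4, 5→3, 6→1, 7→0]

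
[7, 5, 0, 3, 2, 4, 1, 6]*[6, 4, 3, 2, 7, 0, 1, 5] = [5, 0, 6, 2, 3, 7, 4, 1]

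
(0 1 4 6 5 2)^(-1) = (0 2 5 6 4 1)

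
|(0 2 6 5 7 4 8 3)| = 8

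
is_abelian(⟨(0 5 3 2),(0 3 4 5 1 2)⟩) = no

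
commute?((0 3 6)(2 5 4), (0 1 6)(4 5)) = no:(0 3 6)(2 5 4)*(0 1 6)(4 5) = (0 3)(1 6)(2 4), (0 1 6)(4 5)*(0 3 6)(2 5 4) = (0 1)(2 5)(3 6)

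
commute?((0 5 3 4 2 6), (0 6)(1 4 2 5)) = no:(0 5 3 4 2 6)*(0 6)(1 4 2 5) = (0 1 4 5 3 2), (0 6)(1 4 2 5)*(0 5 3 4 2 6) = (1 2 3 4 6 5)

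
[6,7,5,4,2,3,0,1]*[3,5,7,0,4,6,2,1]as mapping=[0→2,1→1,2→6,3→4,4→7,5→0,6→3,7→5]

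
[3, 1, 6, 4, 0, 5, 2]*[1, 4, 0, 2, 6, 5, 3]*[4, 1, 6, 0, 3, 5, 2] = [6, 3, 0, 2, 1, 5, 4]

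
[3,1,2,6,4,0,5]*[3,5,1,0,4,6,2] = [0,5,1,2,4,3,6]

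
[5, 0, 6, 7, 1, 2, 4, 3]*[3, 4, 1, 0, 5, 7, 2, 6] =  [7, 3, 2, 6, 4, 1, 5, 0] 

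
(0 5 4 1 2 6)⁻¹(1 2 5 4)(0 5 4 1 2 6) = (1 2 6 4)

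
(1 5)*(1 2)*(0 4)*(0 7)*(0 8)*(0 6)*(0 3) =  (0 4 7 8 6 3)(1 5 2)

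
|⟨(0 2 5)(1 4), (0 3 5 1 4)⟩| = 720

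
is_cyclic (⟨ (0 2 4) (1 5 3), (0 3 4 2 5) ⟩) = no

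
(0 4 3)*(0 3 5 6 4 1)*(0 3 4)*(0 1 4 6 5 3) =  (0 4 3 6 1)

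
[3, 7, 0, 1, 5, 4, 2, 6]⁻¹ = [2, 3, 6, 0, 5, 4, 7, 1]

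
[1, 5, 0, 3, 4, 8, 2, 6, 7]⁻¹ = [2, 0, 6, 3, 4, 1, 7, 8, 5]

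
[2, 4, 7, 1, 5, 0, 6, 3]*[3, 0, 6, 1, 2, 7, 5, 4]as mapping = [0→6, 1→2, 2→4, 3→0, 4→7, 5→3, 6→5, 7→1]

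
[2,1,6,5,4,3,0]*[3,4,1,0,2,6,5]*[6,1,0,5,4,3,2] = [1,4,3,2,0,6,5]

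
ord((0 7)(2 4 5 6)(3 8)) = 4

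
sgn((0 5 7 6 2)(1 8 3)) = 1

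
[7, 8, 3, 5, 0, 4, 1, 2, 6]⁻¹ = [4, 6, 7, 2, 5, 3, 8, 0, 1]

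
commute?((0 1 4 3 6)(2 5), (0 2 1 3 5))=no:(0 1 4 3 6)(2 5) * (0 2 1 3 5)=(0 3 6 2)(1 4 5), (0 2 1 3 5) * (0 1 4 3 6)(2 5)=(0 5 1 6)(2 4 3)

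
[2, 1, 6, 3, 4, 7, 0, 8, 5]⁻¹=[6, 1, 0, 3, 4, 8, 2, 5, 7]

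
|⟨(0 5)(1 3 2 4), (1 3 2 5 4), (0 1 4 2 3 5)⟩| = 720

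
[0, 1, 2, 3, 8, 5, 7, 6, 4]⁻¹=[0, 1, 2, 3, 8, 5, 7, 6, 4]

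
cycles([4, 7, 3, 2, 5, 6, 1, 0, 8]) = (0 4 5 6 1 7) (2 3) 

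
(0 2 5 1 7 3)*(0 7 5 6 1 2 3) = (0 3 7)(1 5 2 6)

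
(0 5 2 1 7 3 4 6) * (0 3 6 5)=(1 7 6 3 4 5 2)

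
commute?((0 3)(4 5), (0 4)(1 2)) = no:(0 3)(4 5)*(0 4)(1 2) = (0 3 4 5)(1 2), (0 4)(1 2)*(0 3)(4 5) = (0 5 4 3)(1 2)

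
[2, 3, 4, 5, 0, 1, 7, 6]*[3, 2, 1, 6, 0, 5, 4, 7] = [1, 6, 0, 5, 3, 2, 7, 4]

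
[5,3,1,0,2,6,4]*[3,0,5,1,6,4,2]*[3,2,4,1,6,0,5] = [6,2,3,1,0,4,5]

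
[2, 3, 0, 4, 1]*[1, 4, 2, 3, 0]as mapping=[0→2, 1→3, 2→1, 3→0, 4→4]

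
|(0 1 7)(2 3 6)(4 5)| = 6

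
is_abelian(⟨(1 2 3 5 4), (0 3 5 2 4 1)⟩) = no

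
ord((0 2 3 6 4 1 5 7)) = 8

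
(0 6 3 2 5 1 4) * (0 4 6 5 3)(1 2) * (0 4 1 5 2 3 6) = (0 2 6 4 1)(3 5)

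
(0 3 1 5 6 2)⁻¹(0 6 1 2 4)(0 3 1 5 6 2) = (0 4 3 2 5)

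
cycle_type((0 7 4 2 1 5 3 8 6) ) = 9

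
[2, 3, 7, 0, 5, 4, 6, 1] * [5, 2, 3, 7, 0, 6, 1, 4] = [3, 7, 4, 5, 6, 0, 1, 2]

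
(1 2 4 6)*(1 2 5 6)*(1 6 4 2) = (1 5 4 6)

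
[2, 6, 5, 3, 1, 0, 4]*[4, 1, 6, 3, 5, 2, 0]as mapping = [0→6, 1→0, 2→2, 3→3, 4→1, 5→4, 6→5]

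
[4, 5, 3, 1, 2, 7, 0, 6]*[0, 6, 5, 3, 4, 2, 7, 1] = [4, 2, 3, 6, 5, 1, 0, 7]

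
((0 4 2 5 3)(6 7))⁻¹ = (0 3 5 2 4)(6 7)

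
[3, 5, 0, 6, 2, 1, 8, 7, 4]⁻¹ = [2, 5, 4, 0, 8, 1, 3, 7, 6]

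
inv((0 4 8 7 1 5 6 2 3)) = (0 3 2 6 5 1 7 8 4)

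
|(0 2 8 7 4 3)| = 6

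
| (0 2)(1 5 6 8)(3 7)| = 4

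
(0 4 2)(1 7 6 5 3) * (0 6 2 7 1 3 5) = (0 4 7 2 6)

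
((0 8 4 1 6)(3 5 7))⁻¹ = (0 6 1 4 8)(3 7 5)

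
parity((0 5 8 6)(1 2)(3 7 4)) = even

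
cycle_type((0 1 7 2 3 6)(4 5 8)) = 3.6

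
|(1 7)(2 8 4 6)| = 4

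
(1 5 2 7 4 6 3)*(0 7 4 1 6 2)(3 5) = (0 7 1 3 6 5)(2 4)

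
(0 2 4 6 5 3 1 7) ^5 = (0 3 4 7 5 2 1 6) 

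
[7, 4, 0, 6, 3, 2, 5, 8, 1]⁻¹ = [2, 8, 5, 4, 1, 6, 3, 0, 7]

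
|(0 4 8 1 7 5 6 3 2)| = 9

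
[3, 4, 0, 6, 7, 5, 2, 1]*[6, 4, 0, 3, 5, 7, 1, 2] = [3, 5, 6, 1, 2, 7, 0, 4]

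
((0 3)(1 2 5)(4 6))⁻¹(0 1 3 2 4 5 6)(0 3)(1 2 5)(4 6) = (0 5 6 1 4 3 2)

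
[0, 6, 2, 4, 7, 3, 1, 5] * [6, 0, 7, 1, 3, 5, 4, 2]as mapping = [0→6, 1→4, 2→7, 3→3, 4→2, 5→1, 6→0, 7→5]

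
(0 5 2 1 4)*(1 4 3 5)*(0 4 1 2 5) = (0 2 1 3)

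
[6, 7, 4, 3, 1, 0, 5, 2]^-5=[6, 4, 7, 3, 2, 0, 5, 1]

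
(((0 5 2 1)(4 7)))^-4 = ()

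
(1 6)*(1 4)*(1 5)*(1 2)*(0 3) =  (0 3)(1 6 4 5 2)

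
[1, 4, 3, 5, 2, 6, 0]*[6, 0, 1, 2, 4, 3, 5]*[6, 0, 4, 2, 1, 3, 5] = [6, 1, 4, 2, 0, 3, 5]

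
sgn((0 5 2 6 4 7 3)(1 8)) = -1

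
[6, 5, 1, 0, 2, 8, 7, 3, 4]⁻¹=[3, 2, 4, 7, 8, 1, 0, 6, 5]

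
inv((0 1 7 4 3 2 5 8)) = (0 8 5 2 3 4 7 1)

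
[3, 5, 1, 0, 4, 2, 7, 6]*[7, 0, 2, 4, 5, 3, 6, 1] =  [4, 3, 0, 7, 5, 2, 1, 6]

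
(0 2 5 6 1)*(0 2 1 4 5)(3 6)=(0 1 2)(3 6 4 5)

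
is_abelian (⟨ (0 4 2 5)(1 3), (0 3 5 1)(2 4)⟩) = no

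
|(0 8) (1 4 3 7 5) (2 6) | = 10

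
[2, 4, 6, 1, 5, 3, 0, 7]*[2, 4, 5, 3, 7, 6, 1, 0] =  [5, 7, 1, 4, 6, 3, 2, 0]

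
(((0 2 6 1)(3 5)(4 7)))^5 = (0 2 6 1)(3 5)(4 7)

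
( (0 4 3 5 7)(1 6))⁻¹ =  (0 7 5 3 4)(1 6)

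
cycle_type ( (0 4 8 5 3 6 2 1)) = 8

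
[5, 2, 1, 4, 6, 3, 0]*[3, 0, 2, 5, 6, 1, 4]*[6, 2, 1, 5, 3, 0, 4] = [2, 1, 6, 4, 3, 0, 5]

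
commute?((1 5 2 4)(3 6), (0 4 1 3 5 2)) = no:(1 5 2 4)(3 6)*(0 4 1 3 5 2) = (0 4 3 6 5)(1 2), (0 4 1 3 5 2)*(1 5 2 4)(3 6) = (0 1 6 3 2)(4 5)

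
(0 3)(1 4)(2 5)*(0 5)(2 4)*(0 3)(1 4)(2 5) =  (1 5)(2 3)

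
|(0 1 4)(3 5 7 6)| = 12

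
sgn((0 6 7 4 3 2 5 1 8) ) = 1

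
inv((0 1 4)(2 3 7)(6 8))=(0 4 1)(2 7 3)(6 8)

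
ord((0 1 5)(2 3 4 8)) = 12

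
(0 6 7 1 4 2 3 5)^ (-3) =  (0 2 7 5 4 6 3 1)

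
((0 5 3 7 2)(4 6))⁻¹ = (0 2 7 3 5)(4 6)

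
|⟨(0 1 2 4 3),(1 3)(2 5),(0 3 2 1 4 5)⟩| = 720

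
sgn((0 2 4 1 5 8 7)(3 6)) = -1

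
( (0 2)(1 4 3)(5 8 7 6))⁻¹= (0 2)(1 3 4)(5 6 7 8)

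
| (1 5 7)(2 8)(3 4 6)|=6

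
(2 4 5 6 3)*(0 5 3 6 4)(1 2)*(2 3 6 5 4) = (0 4 6 5 2)(1 3)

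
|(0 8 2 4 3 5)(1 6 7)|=6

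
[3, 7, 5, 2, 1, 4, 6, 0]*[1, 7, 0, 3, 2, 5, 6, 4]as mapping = [0→3, 1→4, 2→5, 3→0, 4→7, 5→2, 6→6, 7→1]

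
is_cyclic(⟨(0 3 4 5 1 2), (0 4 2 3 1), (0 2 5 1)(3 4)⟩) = no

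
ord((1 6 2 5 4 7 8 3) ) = 8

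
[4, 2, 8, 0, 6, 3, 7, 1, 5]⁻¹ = [3, 7, 1, 5, 0, 8, 4, 6, 2]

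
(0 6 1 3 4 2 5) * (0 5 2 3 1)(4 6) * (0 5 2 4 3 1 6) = (0 3)(1 6 5 2 4)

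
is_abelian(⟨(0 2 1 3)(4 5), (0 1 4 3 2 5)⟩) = no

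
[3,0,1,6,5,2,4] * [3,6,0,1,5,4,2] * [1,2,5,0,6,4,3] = [2,0,3,5,6,1,4]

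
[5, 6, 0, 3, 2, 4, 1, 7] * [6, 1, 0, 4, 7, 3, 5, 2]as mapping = [0→3, 1→5, 2→6, 3→4, 4→0, 5→7, 6→1, 7→2]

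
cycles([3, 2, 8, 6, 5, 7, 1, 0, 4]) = (0 3 6 1 2 8 4 5 7) 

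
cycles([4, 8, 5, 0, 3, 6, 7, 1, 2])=(0 4 3)(1 8 2 5 6 7)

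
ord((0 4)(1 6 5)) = 6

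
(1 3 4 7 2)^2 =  (1 4 2 3 7)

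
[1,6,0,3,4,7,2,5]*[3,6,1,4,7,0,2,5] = [6,2,3,4,7,5,1,0]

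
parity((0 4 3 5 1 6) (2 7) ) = even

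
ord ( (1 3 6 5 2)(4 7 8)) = 15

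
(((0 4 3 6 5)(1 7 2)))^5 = (1 2 7)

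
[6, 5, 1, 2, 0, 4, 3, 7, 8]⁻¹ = [4, 2, 3, 6, 5, 1, 0, 7, 8]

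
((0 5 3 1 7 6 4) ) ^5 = (0 6 1 5 4 7 3) 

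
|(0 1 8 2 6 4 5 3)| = 8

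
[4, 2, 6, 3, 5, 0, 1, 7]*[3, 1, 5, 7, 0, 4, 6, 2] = [0, 5, 6, 7, 4, 3, 1, 2]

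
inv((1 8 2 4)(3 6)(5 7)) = (1 4 2 8)(3 6)(5 7)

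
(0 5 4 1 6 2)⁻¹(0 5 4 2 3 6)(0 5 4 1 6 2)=(0 3 2 5 4 1)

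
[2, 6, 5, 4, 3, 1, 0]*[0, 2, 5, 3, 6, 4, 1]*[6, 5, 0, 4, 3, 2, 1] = [2, 5, 3, 1, 4, 0, 6] 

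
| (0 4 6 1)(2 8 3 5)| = 4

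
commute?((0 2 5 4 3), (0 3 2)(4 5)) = no:(0 2 5 4 3)*(0 3 2)(4 5) = (2 4), (0 3 2)(4 5)*(0 2 5 4 3) = (3 5)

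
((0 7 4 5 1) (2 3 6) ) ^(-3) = (0 4 1 7 5) 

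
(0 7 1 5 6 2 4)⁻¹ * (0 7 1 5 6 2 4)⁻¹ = (0 2 5 7 4 6 1)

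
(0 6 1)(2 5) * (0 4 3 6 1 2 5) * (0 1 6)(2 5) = (0 6 5 2 1 4 3)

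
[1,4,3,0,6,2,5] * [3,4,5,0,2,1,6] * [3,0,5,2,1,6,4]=[1,5,3,2,4,6,0]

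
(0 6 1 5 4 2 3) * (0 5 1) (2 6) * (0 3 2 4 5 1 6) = (0 4) (1 6 3) 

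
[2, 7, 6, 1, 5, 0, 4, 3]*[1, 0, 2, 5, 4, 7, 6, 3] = [2, 3, 6, 0, 7, 1, 4, 5]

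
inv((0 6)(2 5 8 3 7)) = (0 6)(2 7 3 8 5)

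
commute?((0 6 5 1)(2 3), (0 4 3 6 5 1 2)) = no:(0 6 5 1)(2 3)*(0 4 3 6 5 1 2) = (0 5 2 6 1 4 3), (0 4 3 6 5 1 2)*(0 6 5 1)(2 3) = (0 4 2 6 1 3 5)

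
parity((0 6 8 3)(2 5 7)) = odd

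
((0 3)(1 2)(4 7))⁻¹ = (0 3)(1 2)(4 7)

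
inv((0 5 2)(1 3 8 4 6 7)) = (0 2 5)(1 7 6 4 8 3)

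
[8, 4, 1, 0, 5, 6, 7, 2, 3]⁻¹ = [3, 2, 7, 8, 1, 4, 5, 6, 0]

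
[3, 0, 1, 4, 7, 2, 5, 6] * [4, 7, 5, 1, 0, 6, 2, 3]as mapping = [0→1, 1→4, 2→7, 3→0, 4→3, 5→5, 6→6, 7→2]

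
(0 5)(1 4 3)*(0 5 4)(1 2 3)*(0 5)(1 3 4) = (0 1 5)(2 4 3)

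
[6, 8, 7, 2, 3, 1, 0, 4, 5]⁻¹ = [6, 5, 3, 4, 7, 8, 0, 2, 1]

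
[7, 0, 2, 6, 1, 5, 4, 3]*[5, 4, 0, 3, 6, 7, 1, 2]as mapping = [0→2, 1→5, 2→0, 3→1, 4→4, 5→7, 6→6, 7→3]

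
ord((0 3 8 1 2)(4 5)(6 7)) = 10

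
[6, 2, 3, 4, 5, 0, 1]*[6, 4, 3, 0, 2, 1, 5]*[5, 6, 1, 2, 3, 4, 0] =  [4, 2, 5, 1, 6, 0, 3]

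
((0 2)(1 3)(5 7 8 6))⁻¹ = (0 2)(1 3)(5 6 8 7)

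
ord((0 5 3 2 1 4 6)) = 7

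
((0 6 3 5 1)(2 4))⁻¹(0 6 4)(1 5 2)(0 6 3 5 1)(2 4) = (0 1 4)(2 6 3)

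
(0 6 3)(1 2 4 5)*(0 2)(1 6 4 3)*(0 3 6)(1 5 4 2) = (0 2 6 5)(1 3)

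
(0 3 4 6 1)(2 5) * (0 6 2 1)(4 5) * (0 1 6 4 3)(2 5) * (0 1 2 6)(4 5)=(0 1 5)(2 3 6)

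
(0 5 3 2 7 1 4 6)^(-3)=(0 1 3 6 7 5 4 2)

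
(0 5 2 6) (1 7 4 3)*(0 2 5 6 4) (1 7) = (0 6 2 4 3 7) 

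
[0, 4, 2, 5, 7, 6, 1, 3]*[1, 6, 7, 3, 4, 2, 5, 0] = [1, 4, 7, 2, 0, 5, 6, 3] 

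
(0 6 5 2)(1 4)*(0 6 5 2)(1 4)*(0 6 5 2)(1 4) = (0 2 5 6)(1 4)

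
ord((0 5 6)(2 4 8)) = 3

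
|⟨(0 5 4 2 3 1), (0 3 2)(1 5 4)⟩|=720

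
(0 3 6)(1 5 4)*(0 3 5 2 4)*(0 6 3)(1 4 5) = (0 1 2 5 6)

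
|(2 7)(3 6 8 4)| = 4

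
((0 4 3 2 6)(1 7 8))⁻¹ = (0 6 2 3 4)(1 8 7)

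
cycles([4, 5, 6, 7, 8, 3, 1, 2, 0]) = (0 4 8) (1 5 3 7 2 6) 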